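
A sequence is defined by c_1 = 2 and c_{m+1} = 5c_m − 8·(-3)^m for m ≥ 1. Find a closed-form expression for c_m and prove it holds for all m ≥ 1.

Claim: c_m = 5^m + (-3)^m.

Base case: c_1 = 2, and 5^1 + (-3)^1 = 5 − 3 = 2.
Assume c_k = 5^k + (-3)^k for some k ≥ 1.
Then c_{k+1} = 5c_k − 8·(-3)^k = 5·(5^k + (-3)^k) − 8·(-3)^k = 5^{k+1} + 5·(-3)^k − 8·(-3)^k = 5^{k+1} − 3·(-3)^k = 5^{k+1} + (-3)^{k+1}.
By induction, c_m = 5^m + (-3)^m for all m ≥ 1.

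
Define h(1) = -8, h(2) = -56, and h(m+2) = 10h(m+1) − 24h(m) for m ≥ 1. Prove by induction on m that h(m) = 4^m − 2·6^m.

Base cases: h(1) = -8 and 4^1 − 2·6^1 = -8; h(2) = -56 and 4^2 − 2·6^2 = -56.
Assume h(i) = 4^i − 2·6^i for all 1 ≤ i ≤ j, where j ≥ 2.
Then h(j+1) = 10h(j) − 24h(j−1) = 10·(4^j − 2·6^j) − 24·(4^{j−1} − 2·6^{j−1}) = (10·4 − 24)4^{j−1} − 2·(10·6 − 24)6^{j−1} = 16·4^{j−1} − 72·6^{j−1} = 4^{j+1} − 2·6^{j+1}.
Hence h(m) = 4^m − 2·6^m for every m ≥ 1, by strong induction.

h(m) = 4^m − 2·6^m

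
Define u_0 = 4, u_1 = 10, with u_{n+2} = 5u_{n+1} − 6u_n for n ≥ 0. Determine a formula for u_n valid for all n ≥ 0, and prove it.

Claim: u_n = 2·3^n + 2·2^n.

Base cases: u_0 = 4 and 2·3^0 + 2·2^0 = 4; u_1 = 10 and 2·3^1 + 2·2^1 = 10.
Assume u_i = 2·3^i + 2·2^i for all 0 ≤ i ≤ j, where j ≥ 1.
Then u_{j+1} = 5u_j − 6u_{j−1} = 5·(2·3^j + 2·2^j) − 6·(2·3^{j−1} + 2·2^{j−1}) = 2·(5·3 − 6)3^{j−1} + 2·(5·2 − 6)2^{j−1} = 18·3^{j−1} + 8·2^{j−1} = 2·3^{j+1} + 2·2^{j+1}.
So the formula holds for j+1, and by strong induction u_n = 2·3^n + 2·2^n for all n ≥ 0.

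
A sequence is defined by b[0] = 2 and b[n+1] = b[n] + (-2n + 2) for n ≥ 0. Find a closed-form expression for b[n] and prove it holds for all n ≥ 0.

Claim: b[n] = -n^2 + 3n + 2.

Base case: b[0] = 2, and -0^2 + 3·0 + 2 = 2.
Assume b[r] = -r^2 + 3r + 2.
Then b[r+1] = b[r] + (-2r + 2) = (-r^2 + 3r + 2) + (-2r + 2) = -r^2 + r + 4,
and -(r+1)^2 + 3·(r+1) + 2 = -r^2 + r + 4.
By induction, b[n] = -n^2 + 3n + 2 for all n ≥ 0.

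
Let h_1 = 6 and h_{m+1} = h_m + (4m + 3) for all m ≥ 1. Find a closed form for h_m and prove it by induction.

Claim: h_m = 2m^2 + m + 3.

Base case: h_1 = 6, and 2·1^2 + 1 + 3 = 6.
Assume h_j = 2j^2 + j + 3.
Then h_{j+1} = h_j + (4j + 3) = (2j^2 + j + 3) + (4j + 3) = 2j^2 + 5j + 6,
and 2·(j+1)^2 + (j+1) + 3 = 2j^2 + 5j + 6.
Hence h_m = 2m^2 + m + 3 for every m ≥ 1, by induction.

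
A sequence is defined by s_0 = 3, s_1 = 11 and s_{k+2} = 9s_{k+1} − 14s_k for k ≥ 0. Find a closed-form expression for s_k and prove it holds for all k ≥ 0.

Claim: s_k = 7^k + 2·2^k.

Base cases: s_0 = 3 and 7^0 + 2·2^0 = 3; s_1 = 11 and 7^1 + 2·2^1 = 11.
Assume s_j = 7^j + 2·2^j for all 0 ≤ j ≤ m, where m ≥ 1.
Then s_{m+1} = 9s_m − 14s_{m−1} = 9·(7^m + 2·2^m) − 14·(7^{m−1} + 2·2^{m−1}) = (9·7 − 14)7^{m−1} + 2·(9·2 − 14)2^{m−1} = 49·7^{m−1} + 8·2^{m−1} = 7^{m+1} + 2·2^{m+1}.
This completes the inductive step, so s_k = 7^k + 2·2^k for all k ≥ 0.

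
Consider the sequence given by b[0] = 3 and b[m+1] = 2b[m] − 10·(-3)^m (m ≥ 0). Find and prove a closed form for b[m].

Claim: b[m] = 2^m + 2·(-3)^m.

Base case: b[0] = 3, and 2^0 + 2·(-3)^0 = 1 + 2 = 3.
Assume b[r] = 2^r + 2·(-3)^r for some r ≥ 0.
Then b[r+1] = 2b[r] − 10·(-3)^r = 2·(2^r + 2·(-3)^r) − 10·(-3)^r = 2^{r+1} + 4·(-3)^r − 10·(-3)^r = 2^{r+1} − 6·(-3)^r = 2^{r+1} + 2·(-3)^{r+1}.
By induction, b[m] = 2^m + 2·(-3)^m for all m ≥ 0.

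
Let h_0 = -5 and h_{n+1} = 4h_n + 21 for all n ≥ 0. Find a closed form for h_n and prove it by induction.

Claim: h_n = 2·4^n − 7.

Base case: h_0 = -5, and 2·4^0 − 7 = 2 − 7 = -5.
Assume h_m = 2·4^m − 7 for some m ≥ 0.
Then h_{m+1} = 4h_m + 21 = 4·(2·4^m − 7) + 21 = 8·4^m − 28 + 21 = 2·4^{m+1} − 7.
This completes the inductive step, so h_n = 2·4^n − 7 for all n ≥ 0.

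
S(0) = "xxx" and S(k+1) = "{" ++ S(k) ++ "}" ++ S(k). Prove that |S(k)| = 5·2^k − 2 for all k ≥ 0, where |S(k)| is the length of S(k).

Base case: |S(0)| = 3, and 5·2^0 − 2 = 3.
Assume |S(r)| = 5·2^r − 2.
Then |S(r+1)| = 1 + |S(r)| + 1 + |S(r)| = 2|S(r)| + 2 = 2(5·2^r − 2) + 2 = 5·2^{r+1} − 4 + 2 = 5·2^{r+1} − 2.
This completes the inductive step, so |S(k)| = 5·2^k − 2 for all k ≥ 0.

|S(k)| = 5·2^k − 2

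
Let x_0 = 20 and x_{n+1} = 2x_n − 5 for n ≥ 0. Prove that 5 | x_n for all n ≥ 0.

Base case: x_0 = 20 = 5·4, so 5 | x_0.
Assume 5 | x_r, so x_r = 5t for some integer t.
Then x_{r+1} = 2x_r − 5 = 2·(5t) − 5 = 5(2t − 1), so 5 | x_{r+1}.
Hence 5 | x_n for every n ≥ 0, by induction.

5 | x_n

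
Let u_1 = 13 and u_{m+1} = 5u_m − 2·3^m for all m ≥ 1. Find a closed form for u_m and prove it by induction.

Claim: u_m = 2·5^m + 3^m.

Base case: u_1 = 13, and 2·5^1 + 3^1 = 10 + 3 = 13.
Assume u_k = 2·5^k + 3^k for some k ≥ 1.
Then u_{k+1} = 5u_k − 2·3^k = 5·(2·5^k + 3^k) − 2·3^k = 2·5^{k+1} + 5·3^k − 2·3^k = 2·5^{k+1} + 3·3^k = 2·5^{k+1} + 3^{k+1}.
So the formula holds for k+1, and by induction u_m = 2·5^m + 3^m for all m ≥ 1.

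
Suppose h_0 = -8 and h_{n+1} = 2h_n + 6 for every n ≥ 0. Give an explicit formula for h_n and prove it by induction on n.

Claim: h_n = -2^{n+1} − 6.

Base case: h_0 = -8, and -2^{0+1} − 6 = -2 − 6 = -8.
Assume h_r = -2^{r+1} − 6 for some r ≥ 0.
Then h_{r+1} = 2h_r + 6 = 2·(-2^{r+1} − 6) + 6 = -2^{r+2} − 12 + 6 = -2^{r+2} − 6.
This completes the inductive step, so h_n = -2^{n+1} − 6 for all n ≥ 0.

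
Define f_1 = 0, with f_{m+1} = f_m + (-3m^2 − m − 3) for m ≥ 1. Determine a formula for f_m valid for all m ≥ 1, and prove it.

Claim: f_m = -m^3 + m^2 − 3m + 3.

Base case: f_1 = 0, and -1^3 + 1^2 − 3·1 + 3 = 0.
Assume f_k = -k^3 + k^2 − 3k + 3.
Then f_{k+1} = f_k + (-3k^2 − k − 3) = (-k^3 + k^2 − 3k + 3) + (-3k^2 − k − 3) = -k^3 − 2k^2 − 4k,
and -(k+1)^3 + (k+1)^2 − 3·(k+1) + 3 = -k^3 − 2k^2 − 4k.
This completes the inductive step, so f_m = -m^3 + m^2 − 3m + 3 for all m ≥ 1.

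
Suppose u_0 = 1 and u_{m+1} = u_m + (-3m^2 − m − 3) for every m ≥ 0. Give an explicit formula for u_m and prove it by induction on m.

Claim: u_m = -m^3 + m^2 − 3m + 1.

Base case: u_0 = 1, and -0^3 + 0^2 − 3·0 + 1 = 1.
Assume u_r = -r^3 + r^2 − 3r + 1.
Then u_{r+1} = u_r + (-3r^2 − r − 3) = (-r^3 + r^2 − 3r + 1) + (-3r^2 − r − 3) = -r^3 − 2r^2 − 4r − 2,
and -(r+1)^3 + (r+1)^2 − 3·(r+1) + 1 = -r^3 − 2r^2 − 4r − 2.
This completes the inductive step, so u_m = -m^3 + m^2 − 3m + 1 for all m ≥ 0.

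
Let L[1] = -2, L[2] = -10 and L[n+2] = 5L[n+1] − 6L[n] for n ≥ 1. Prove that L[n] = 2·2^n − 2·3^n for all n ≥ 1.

Base cases: L[1] = -2 and 2·2^1 − 2·3^1 = -2; L[2] = -10 and 2·2^2 − 2·3^2 = -10.
Assume L[j] = 2·2^j − 2·3^j for all 1 ≤ j ≤ m, where m ≥ 2.
Then L[m+1] = 5L[m] − 6L[m−1] = 5·(2·2^m − 2·3^m) − 6·(2·2^{m−1} − 2·3^{m−1}) = 2·(5·2 − 6)2^{m−1} − 2·(5·3 − 6)3^{m−1} = 8·2^{m−1} − 18·3^{m−1} = 2·2^{m+1} − 2·3^{m+1}.
So the formula holds for m+1, and by strong induction L[n] = 2·2^n − 2·3^n for all n ≥ 1.

L[n] = 2·2^n − 2·3^n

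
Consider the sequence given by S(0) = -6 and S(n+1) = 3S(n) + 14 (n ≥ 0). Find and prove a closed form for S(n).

Claim: S(n) = 3^n − 7.

Base case: S(0) = -6, and 3^0 − 7 = 1 − 7 = -6.
Assume S(r) = 3^r − 7 for some r ≥ 0.
Then S(r+1) = 3S(r) + 14 = 3·(3^r − 7) + 14 = 3^{r+1} − 21 + 14 = 3^{r+1} − 7.
So the formula holds for r+1, and by induction S(n) = 3^n − 7 for all n ≥ 0.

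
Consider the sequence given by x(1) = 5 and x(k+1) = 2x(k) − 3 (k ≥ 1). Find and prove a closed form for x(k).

Claim: x(k) = 2^k + 3.

Base case: x(1) = 5, and 2^1 + 3 = 2 + 3 = 5.
Assume x(r) = 2^r + 3 for some r ≥ 1.
Then x(r+1) = 2x(r) − 3 = 2·(2^r + 3) − 3 = 2^{r+1} + 6 − 3 = 2^{r+1} + 3.
This completes the inductive step, so x(k) = 2^k + 3 for all k ≥ 1.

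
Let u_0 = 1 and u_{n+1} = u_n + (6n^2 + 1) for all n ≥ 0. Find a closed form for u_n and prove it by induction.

Claim: u_n = 2n^3 − 3n^2 + 2n + 1.

Base case: u_0 = 1, and 2·0^3 − 3·0^2 + 2·0 + 1 = 1.
Assume u_j = 2j^3 − 3j^2 + 2j + 1.
Then u_{j+1} = u_j + (6j^2 + 1) = (2j^3 − 3j^2 + 2j + 1) + (6j^2 + 1) = 2j^3 + 3j^2 + 2j + 2,
and 2·(j+1)^3 − 3·(j+1)^2 + 2·(j+1) + 1 = 2j^3 + 3j^2 + 2j + 2.
Hence u_n = 2n^3 − 3n^2 + 2n + 1 for every n ≥ 0, by induction.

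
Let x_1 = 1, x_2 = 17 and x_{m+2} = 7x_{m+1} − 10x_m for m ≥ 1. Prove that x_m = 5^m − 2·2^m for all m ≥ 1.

Base cases: x_1 = 1 and 5^1 − 2·2^1 = 1; x_2 = 17 and 5^2 − 2·2^2 = 17.
Assume x_i = 5^i − 2·2^i for all 1 ≤ i ≤ j, where j ≥ 2.
Then x_{j+1} = 7x_j − 10x_{j−1} = 7·(5^j − 2·2^j) − 10·(5^{j−1} − 2·2^{j−1}) = (7·5 − 10)5^{j−1} − 2·(7·2 − 10)2^{j−1} = 25·5^{j−1} − 8·2^{j−1} = 5^{j+1} − 2·2^{j+1}.
By strong induction, x_m = 5^m − 2·2^m for all m ≥ 1.

x_m = 5^m − 2·2^m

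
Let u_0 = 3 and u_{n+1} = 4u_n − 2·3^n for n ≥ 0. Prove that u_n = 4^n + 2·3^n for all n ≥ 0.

Base case: u_0 = 3, and 4^0 + 2·3^0 = 1 + 2 = 3.
Assume u_m = 4^m + 2·3^m for some m ≥ 0.
Then u_{m+1} = 4u_m − 2·3^m = 4·(4^m + 2·3^m) − 2·3^m = 4^{m+1} + 8·3^m − 2·3^m = 4^{m+1} + 6·3^m = 4^{m+1} + 2·3^{m+1}.
This completes the inductive step, so u_n = 4^n + 2·3^n for all n ≥ 0.

u_n = 4^n + 2·3^n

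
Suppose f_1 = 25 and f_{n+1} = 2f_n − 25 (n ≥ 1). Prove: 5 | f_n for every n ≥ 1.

Base case: f_1 = 25 = 5·5, so 5 | f_1.
Assume 5 | f_r, so f_r = 5t for some integer t.
Then f_{r+1} = 2f_r − 25 = 2·(5t) − 25 = 5(2t − 5), so 5 | f_{r+1}.
By induction, 5 | f_n for all n ≥ 1.

5 | f_n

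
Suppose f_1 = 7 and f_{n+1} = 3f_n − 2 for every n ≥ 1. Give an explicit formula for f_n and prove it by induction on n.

Claim: f_n = 2·3^n + 1.

Base case: f_1 = 7, and 2·3^1 + 1 = 6 + 1 = 7.
Assume f_k = 2·3^k + 1 for some k ≥ 1.
Then f_{k+1} = 3f_k − 2 = 3·(2·3^k + 1) − 2 = 6·3^k + 3 − 2 = 2·3^{k+1} + 1.
This completes the inductive step, so f_n = 2·3^n + 1 for all n ≥ 1.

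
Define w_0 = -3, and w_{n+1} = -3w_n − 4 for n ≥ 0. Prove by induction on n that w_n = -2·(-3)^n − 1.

Base case: w_0 = -3, and -2·(-3)^0 − 1 = -2 − 1 = -3.
Assume w_r = -2·(-3)^r − 1 for some r ≥ 0.
Then w_{r+1} = -3w_r − 4 = -3·(-2·(-3)^r − 1) − 4 = 6·(-3)^r + 3 − 4 = -2·(-3)^{r+1} − 1.
Hence w_n = -2·(-3)^n − 1 for every n ≥ 0, by induction.

w_n = -2·(-3)^n − 1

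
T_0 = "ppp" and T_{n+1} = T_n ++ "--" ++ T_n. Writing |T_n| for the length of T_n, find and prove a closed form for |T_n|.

Claim: |T_n| = 5·2^n − 2.

Base case: |T_0| = 3, and 5·2^0 − 2 = 3.
Assume |T_r| = 5·2^r − 2.
Then |T_{r+1}| = |T_r| + 2 + |T_r| = 2|T_r| + 2 = 2(5·2^r − 2) + 2 = 5·2^{r+1} − 4 + 2 = 5·2^{r+1} − 2.
So the formula holds for r+1, and by induction |T_n| = 5·2^n − 2 for all n ≥ 0.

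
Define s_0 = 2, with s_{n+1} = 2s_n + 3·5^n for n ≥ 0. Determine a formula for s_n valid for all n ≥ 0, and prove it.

Claim: s_n = 2^n + 5^n.

Base case: s_0 = 2, and 2^0 + 5^0 = 1 + 1 = 2.
Assume s_r = 2^r + 5^r for some r ≥ 0.
Then s_{r+1} = 2s_r + 3·5^r = 2·(2^r + 5^r) + 3·5^r = 2^{r+1} + 2·5^r + 3·5^r = 2^{r+1} + 5·5^r = 2^{r+1} + 5^{r+1}.
So the formula holds for r+1, and by induction s_n = 2^n + 5^n for all n ≥ 0.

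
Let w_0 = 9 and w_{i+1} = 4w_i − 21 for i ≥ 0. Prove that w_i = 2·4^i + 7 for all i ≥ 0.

Base case: w_0 = 9, and 2·4^0 + 7 = 2 + 7 = 9.
Assume w_r = 2·4^r + 7 for some r ≥ 0.
Then w_{r+1} = 4w_r − 21 = 4·(2·4^r + 7) − 21 = 8·4^r + 28 − 21 = 2·4^{r+1} + 7.
Hence w_i = 2·4^i + 7 for every i ≥ 0, by induction.

w_i = 2·4^i + 7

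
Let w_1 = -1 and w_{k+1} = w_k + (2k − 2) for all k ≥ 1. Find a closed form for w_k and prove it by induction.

Claim: w_k = k^2 − 3k + 1.

Base case: w_1 = -1, and 1^2 − 3·1 + 1 = -1.
Assume w_j = j^2 − 3j + 1.
Then w_{j+1} = w_j + (2j − 2) = (j^2 − 3j + 1) + (2j − 2) = j^2 − j − 1,
and (j+1)^2 − 3·(j+1) + 1 = j^2 − j − 1.
By induction, w_k = k^2 − 3k + 1 for all k ≥ 1.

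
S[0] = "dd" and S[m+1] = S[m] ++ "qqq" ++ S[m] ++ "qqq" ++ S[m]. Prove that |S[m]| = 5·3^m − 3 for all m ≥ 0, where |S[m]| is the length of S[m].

Base case: |S[0]| = 2, and 5·3^0 − 3 = 2.
Assume |S[j]| = 5·3^j − 3.
Then |S[j+1]| = 3|S[j]| + 6 = 3(5·3^j − 3) + 6 = 5·3^{j+1} − 9 + 6 = 5·3^{j+1} − 3.
By induction, |S[m]| = 5·3^m − 3 for all m ≥ 0.

|S[m]| = 5·3^m − 3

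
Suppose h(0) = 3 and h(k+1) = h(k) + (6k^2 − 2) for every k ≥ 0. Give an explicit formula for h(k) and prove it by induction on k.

Claim: h(k) = 2k^3 − 3k^2 − k + 3.

Base case: h(0) = 3, and 2·0^3 − 3·0^2 − 0 + 3 = 3.
Assume h(r) = 2r^3 − 3r^2 − r + 3.
Then h(r+1) = h(r) + (6r^2 − 2) = (2r^3 − 3r^2 − r + 3) + (6r^2 − 2) = 2r^3 + 3r^2 − r + 1,
and 2·(r+1)^3 − 3·(r+1)^2 − (r+1) + 3 = 2r^3 + 3r^2 − r + 1.
Hence h(k) = 2k^3 − 3k^2 − k + 3 for every k ≥ 0, by induction.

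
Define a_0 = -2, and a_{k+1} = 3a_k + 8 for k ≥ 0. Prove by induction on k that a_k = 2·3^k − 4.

Base case: a_0 = -2, and 2·3^0 − 4 = 2 − 4 = -2.
Assume a_r = 2·3^r − 4 for some r ≥ 0.
Then a_{r+1} = 3a_r + 8 = 3·(2·3^r − 4) + 8 = 6·3^r − 12 + 8 = 2·3^{r+1} − 4.
So the formula holds for r+1, and by induction a_k = 2·3^k − 4 for all k ≥ 0.

a_k = 2·3^k − 4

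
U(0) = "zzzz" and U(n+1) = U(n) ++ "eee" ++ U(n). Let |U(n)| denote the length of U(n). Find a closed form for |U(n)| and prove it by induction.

Claim: |U(n)| = 7·2^n − 3.

Base case: |U(0)| = 4, and 7·2^0 − 3 = 4.
Assume |U(r)| = 7·2^r − 3.
Then |U(r+1)| = |U(r)| + 3 + |U(r)| = 2|U(r)| + 3 = 2(7·2^r − 3) + 3 = 7·2^{r+1} − 6 + 3 = 7·2^{r+1} − 3.
By induction, |U(n)| = 7·2^n − 3 for all n ≥ 0.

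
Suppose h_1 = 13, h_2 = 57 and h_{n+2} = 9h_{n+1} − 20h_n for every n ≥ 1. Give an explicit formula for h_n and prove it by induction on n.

Claim: h_n = 2·4^n + 5^n.

Base cases: h_1 = 13 and 2·4^1 + 5^1 = 13; h_2 = 57 and 2·4^2 + 5^2 = 57.
Assume h_j = 2·4^j + 5^j for all 1 ≤ j ≤ k, where k ≥ 2.
Then h_{k+1} = 9h_k − 20h_{k−1} = 9·(2·4^k + 5^k) − 20·(2·4^{k−1} + 5^{k−1}) = 2·(9·4 − 20)4^{k−1} + (9·5 − 20)5^{k−1} = 32·4^{k−1} + 25·5^{k−1} = 2·4^{k+1} + 5^{k+1}.
So the formula holds for k+1, and by strong induction h_n = 2·4^n + 5^n for all n ≥ 1.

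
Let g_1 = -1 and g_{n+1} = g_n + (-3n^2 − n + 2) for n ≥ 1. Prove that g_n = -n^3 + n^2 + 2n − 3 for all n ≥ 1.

Base case: g_1 = -1, and -1^3 + 1^2 + 2·1 − 3 = -1.
Assume g_r = -r^3 + r^2 + 2r − 3.
Then g_{r+1} = g_r + (-3r^2 − r + 2) = (-r^3 + r^2 + 2r − 3) + (-3r^2 − r + 2) = -r^3 − 2r^2 + r − 1,
and -(r+1)^3 + (r+1)^2 + 2·(r+1) − 3 = -r^3 − 2r^2 + r − 1.
By induction, g_n = -n^3 + n^2 + 2n − 3 for all n ≥ 1.

g_n = -n^3 + n^2 + 2n − 3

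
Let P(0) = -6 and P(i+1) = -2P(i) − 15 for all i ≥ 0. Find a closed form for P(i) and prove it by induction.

Claim: P(i) = -(-2)^i − 5.

Base case: P(0) = -6, and -(-2)^0 − 5 = -1 − 5 = -6.
Assume P(m) = -(-2)^m − 5 for some m ≥ 0.
Then P(m+1) = -2P(m) − 15 = -2·(-(-2)^m − 5) − 15 = 2·(-2)^m + 10 − 15 = -(-2)^{m+1} − 5.
Hence P(i) = -(-2)^i − 5 for every i ≥ 0, by induction.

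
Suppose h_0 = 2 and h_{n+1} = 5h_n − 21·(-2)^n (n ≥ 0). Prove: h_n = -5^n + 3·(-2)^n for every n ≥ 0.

Base case: h_0 = 2, and -5^0 + 3·(-2)^0 = -1 + 3 = 2.
Assume h_m = -5^m + 3·(-2)^m for some m ≥ 0.
Then h_{m+1} = 5h_m − 21·(-2)^m = 5·(-5^m + 3·(-2)^m) − 21·(-2)^m = -5^{m+1} + 15·(-2)^m − 21·(-2)^m = -5^{m+1} − 6·(-2)^m = -5^{m+1} + 3·(-2)^{m+1}.
This completes the inductive step, so h_n = -5^n + 3·(-2)^n for all n ≥ 0.

h_n = -5^n + 3·(-2)^n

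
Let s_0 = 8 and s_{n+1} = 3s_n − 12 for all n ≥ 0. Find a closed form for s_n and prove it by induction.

Claim: s_n = 2·3^n + 6.

Base case: s_0 = 8, and 2·3^0 + 6 = 2 + 6 = 8.
Assume s_m = 2·3^m + 6 for some m ≥ 0.
Then s_{m+1} = 3s_m − 12 = 3·(2·3^m + 6) − 12 = 6·3^m + 18 − 12 = 2·3^{m+1} + 6.
By induction, s_n = 2·3^n + 6 for all n ≥ 0.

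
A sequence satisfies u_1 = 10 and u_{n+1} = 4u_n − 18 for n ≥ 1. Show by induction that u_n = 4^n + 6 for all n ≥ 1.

Base case: u_1 = 10, and 4^1 + 6 = 4 + 6 = 10.
Assume u_r = 4^r + 6 for some r ≥ 1.
Then u_{r+1} = 4u_r − 18 = 4·(4^r + 6) − 18 = 4^{r+1} + 24 − 18 = 4^{r+1} + 6.
Hence u_n = 4^n + 6 for every n ≥ 1, by induction.

u_n = 4^n + 6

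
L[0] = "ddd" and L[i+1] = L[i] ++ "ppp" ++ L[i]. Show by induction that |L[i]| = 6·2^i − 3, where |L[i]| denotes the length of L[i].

Base case: |L[0]| = 3, and 6·2^0 − 3 = 3.
Assume |L[j]| = 6·2^j − 3.
Then |L[j+1]| = |L[j]| + 3 + |L[j]| = 2|L[j]| + 3 = 2(6·2^j − 3) + 3 = 6·2^{j+1} − 6 + 3 = 6·2^{j+1} − 3.
This completes the inductive step, so |L[i]| = 6·2^i − 3 for all i ≥ 0.

|L[i]| = 6·2^i − 3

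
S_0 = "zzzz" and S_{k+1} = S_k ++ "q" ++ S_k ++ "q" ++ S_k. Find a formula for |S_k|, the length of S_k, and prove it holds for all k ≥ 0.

Claim: |S_k| = 5·3^k − 1.

Base case: |S_0| = 4, and 5·3^0 − 1 = 4.
Assume |S_j| = 5·3^j − 1.
Then |S_{j+1}| = 3|S_j| + 2 = 3(5·3^j − 1) + 2 = 5·3^{j+1} − 3 + 2 = 5·3^{j+1} − 1.
Hence |S_k| = 5·3^k − 1 for every k ≥ 0, by induction.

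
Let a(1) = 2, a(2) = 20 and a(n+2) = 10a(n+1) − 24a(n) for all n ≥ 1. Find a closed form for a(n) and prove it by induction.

Claim: a(n) = -4^n + 6^n.

Base cases: a(1) = 2 and -4^1 + 6^1 = 2; a(2) = 20 and -4^2 + 6^2 = 20.
Assume a(j) = -4^j + 6^j for all 1 ≤ j ≤ k, where k ≥ 2.
Then a(k+1) = 10a(k) − 24a(k−1) = 10·(-4^k + 6^k) − 24·(-4^{k−1} + 6^{k−1}) = -(10·4 − 24)4^{k−1} + (10·6 − 24)6^{k−1} = -16·4^{k−1} + 36·6^{k−1} = -4^{k+1} + 6^{k+1}.
This completes the inductive step, so a(n) = -4^n + 6^n for all n ≥ 1.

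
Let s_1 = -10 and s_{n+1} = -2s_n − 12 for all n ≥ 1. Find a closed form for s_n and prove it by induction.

Claim: s_n = 3·(-2)^n − 4.

Base case: s_1 = -10, and 3·(-2)^1 − 4 = -6 − 4 = -10.
Assume s_r = 3·(-2)^r − 4 for some r ≥ 1.
Then s_{r+1} = -2s_r − 12 = -2·(3·(-2)^r − 4) − 12 = -6·(-2)^r + 8 − 12 = 3·(-2)^{r+1} − 4.
This completes the inductive step, so s_n = 3·(-2)^n − 4 for all n ≥ 1.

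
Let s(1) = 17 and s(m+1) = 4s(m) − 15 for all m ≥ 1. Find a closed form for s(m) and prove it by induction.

Claim: s(m) = 3·4^m + 5.

Base case: s(1) = 17, and 3·4^1 + 5 = 12 + 5 = 17.
Assume s(k) = 3·4^k + 5 for some k ≥ 1.
Then s(k+1) = 4s(k) − 15 = 4·(3·4^k + 5) − 15 = 12·4^k + 20 − 15 = 3·4^{k+1} + 5.
Hence s(m) = 3·4^m + 5 for every m ≥ 1, by induction.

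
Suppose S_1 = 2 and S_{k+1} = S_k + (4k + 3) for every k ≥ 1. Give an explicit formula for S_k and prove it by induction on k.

Claim: S_k = 2k^2 + k − 1.

Base case: S_1 = 2, and 2·1^2 + 1 − 1 = 2.
Assume S_j = 2j^2 + j − 1.
Then S_{j+1} = S_j + (4j + 3) = (2j^2 + j − 1) + (4j + 3) = 2j^2 + 5j + 2,
and 2·(j+1)^2 + (j+1) − 1 = 2j^2 + 5j + 2.
This completes the inductive step, so S_k = 2k^2 + k − 1 for all k ≥ 1.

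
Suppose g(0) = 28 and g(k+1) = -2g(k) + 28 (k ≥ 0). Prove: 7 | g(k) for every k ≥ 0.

Base case: g(0) = 28 = 7·4, so 7 | g(0).
Assume 7 | g(j), so g(j) = 7t for some integer t.
Then g(j+1) = -2g(j) + 28 = -2·(7t) + 28 = 7(-2t + 4), so 7 | g(j+1).
This completes the inductive step, so 7 | g(k) for all k ≥ 0.

7 | g(k)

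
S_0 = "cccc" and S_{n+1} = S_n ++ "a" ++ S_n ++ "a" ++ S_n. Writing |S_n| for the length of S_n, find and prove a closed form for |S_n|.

Claim: |S_n| = 5·3^n − 1.

Base case: |S_0| = 4, and 5·3^0 − 1 = 4.
Assume |S_m| = 5·3^m − 1.
Then |S_{m+1}| = 3|S_m| + 2 = 3(5·3^m − 1) + 2 = 5·3^{m+1} − 3 + 2 = 5·3^{m+1} − 1.
This completes the inductive step, so |S_n| = 5·3^n − 1 for all n ≥ 0.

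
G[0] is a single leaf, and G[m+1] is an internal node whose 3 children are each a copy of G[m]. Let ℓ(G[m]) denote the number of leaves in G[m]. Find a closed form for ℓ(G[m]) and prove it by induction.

Claim: ℓ(G[m]) = 3^m.

Base case: ℓ(G[0]) = 1, and 3^0 = 1.
Assume ℓ(G[j]) = 3^j.
Then ℓ(G[j+1]) = 3·ℓ(G[j]) = 3·3^j = 3^{j+1}.
By induction, ℓ(G[m]) = 3^m for all m ≥ 0.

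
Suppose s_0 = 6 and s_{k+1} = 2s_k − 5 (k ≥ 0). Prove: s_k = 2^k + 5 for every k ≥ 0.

Base case: s_0 = 6, and 2^0 + 5 = 1 + 5 = 6.
Assume s_m = 2^m + 5 for some m ≥ 0.
Then s_{m+1} = 2s_m − 5 = 2·(2^m + 5) − 5 = 2^{m+1} + 10 − 5 = 2^{m+1} + 5.
Hence s_k = 2^k + 5 for every k ≥ 0, by induction.

s_k = 2^k + 5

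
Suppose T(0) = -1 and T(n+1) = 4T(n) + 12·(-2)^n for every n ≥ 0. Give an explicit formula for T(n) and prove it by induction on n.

Claim: T(n) = 4^n − 2·(-2)^n.

Base case: T(0) = -1, and 4^0 − 2·(-2)^0 = 1 − 2 = -1.
Assume T(m) = 4^m − 2·(-2)^m for some m ≥ 0.
Then T(m+1) = 4T(m) + 12·(-2)^m = 4·(4^m − 2·(-2)^m) + 12·(-2)^m = 4^{m+1} − 8·(-2)^m + 12·(-2)^m = 4^{m+1} + 4·(-2)^m = 4^{m+1} − 2·(-2)^{m+1}.
By induction, T(n) = 4^n − 2·(-2)^n for all n ≥ 0.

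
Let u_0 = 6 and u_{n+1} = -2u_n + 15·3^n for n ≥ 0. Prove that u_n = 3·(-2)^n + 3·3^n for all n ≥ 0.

Base case: u_0 = 6, and 3·(-2)^0 + 3·3^0 = 3 + 3 = 6.
Assume u_j = 3·(-2)^j + 3·3^j for some j ≥ 0.
Then u_{j+1} = -2u_j + 15·3^j = -2·(3·(-2)^j + 3·3^j) + 15·3^j = 3·(-2)^{j+1} − 6·3^j + 15·3^j = 3·(-2)^{j+1} + 9·3^j = 3·(-2)^{j+1} + 3·3^{j+1}.
This completes the inductive step, so u_n = 3·(-2)^n + 3·3^n for all n ≥ 0.

u_n = 3·(-2)^n + 3·3^n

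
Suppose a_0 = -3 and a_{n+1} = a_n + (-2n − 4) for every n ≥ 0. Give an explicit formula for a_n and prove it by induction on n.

Claim: a_n = -n^2 − 3n − 3.

Base case: a_0 = -3, and -0^2 − 3·0 − 3 = -3.
Assume a_j = -j^2 − 3j − 3.
Then a_{j+1} = a_j + (-2j − 4) = (-j^2 − 3j − 3) + (-2j − 4) = -j^2 − 5j − 7,
and -(j+1)^2 − 3·(j+1) − 3 = -j^2 − 5j − 7.
By induction, a_n = -n^2 − 3n − 3 for all n ≥ 0.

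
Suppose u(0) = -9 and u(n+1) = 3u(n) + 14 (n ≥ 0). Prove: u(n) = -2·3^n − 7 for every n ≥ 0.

Base case: u(0) = -9, and -2·3^0 − 7 = -2 − 7 = -9.
Assume u(j) = -2·3^j − 7 for some j ≥ 0.
Then u(j+1) = 3u(j) + 14 = 3·(-2·3^j − 7) + 14 = -6·3^j − 21 + 14 = -2·3^{j+1} − 7.
Hence u(n) = -2·3^n − 7 for every n ≥ 0, by induction.

u(n) = -2·3^n − 7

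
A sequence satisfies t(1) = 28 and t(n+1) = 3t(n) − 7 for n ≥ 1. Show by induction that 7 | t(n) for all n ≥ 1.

Base case: t(1) = 28 = 7·4, so 7 | t(1).
Assume 7 | t(j), so t(j) = 7s for some integer s.
Then t(j+1) = 3t(j) − 7 = 3·(7s) − 7 = 7(3s − 1), so 7 | t(j+1).
So the property holds for j+1, and by induction 7 | t(n) for all n ≥ 1.

7 | t(n)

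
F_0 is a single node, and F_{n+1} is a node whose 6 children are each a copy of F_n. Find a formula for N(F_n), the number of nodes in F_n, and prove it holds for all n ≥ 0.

Claim: N(F_n) = (6^{n+1} − 1)/5.

Base case: N(F_0) = 1, and (6^{0+1} − 1)/5 = 1.
Assume N(F_r) = (6^{r+1} − 1)/5.
Then N(F_{r+1}) = 1 + 6N(F_r) = 1 + 6·(6^{r+1} − 1)/5 = 1 + (6^{r+2} − 6)/5 = (5 + 6^{r+2} − 6)/5 = (6^{r+2} − 1)/5.
By induction, N(F_n) = (6^{n+1} − 1)/5 for all n ≥ 0.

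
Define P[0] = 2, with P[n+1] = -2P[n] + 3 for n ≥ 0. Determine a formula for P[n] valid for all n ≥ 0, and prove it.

Claim: P[n] = (-2)^n + 1.

Base case: P[0] = 2, and (-2)^0 + 1 = 1 + 1 = 2.
Assume P[m] = (-2)^m + 1 for some m ≥ 0.
Then P[m+1] = -2P[m] + 3 = -2·((-2)^m + 1) + 3 = -2·(-2)^m − 2 + 3 = (-2)^{m+1} + 1.
So the formula holds for m+1, and by induction P[n] = (-2)^n + 1 for all n ≥ 0.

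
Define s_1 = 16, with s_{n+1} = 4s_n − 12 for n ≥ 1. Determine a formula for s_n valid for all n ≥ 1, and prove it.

Claim: s_n = 3·4^n + 4.

Base case: s_1 = 16, and 3·4^1 + 4 = 12 + 4 = 16.
Assume s_r = 3·4^r + 4 for some r ≥ 1.
Then s_{r+1} = 4s_r − 12 = 4·(3·4^r + 4) − 12 = 12·4^r + 16 − 12 = 3·4^{r+1} + 4.
By induction, s_n = 3·4^n + 4 for all n ≥ 1.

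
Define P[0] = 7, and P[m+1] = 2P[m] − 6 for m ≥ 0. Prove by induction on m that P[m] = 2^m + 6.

Base case: P[0] = 7, and 2^0 + 6 = 1 + 6 = 7.
Assume P[r] = 2^r + 6 for some r ≥ 0.
Then P[r+1] = 2P[r] − 6 = 2·(2^r + 6) − 6 = 2^{r+1} + 12 − 6 = 2^{r+1} + 6.
So the formula holds for r+1, and by induction P[m] = 2^m + 6 for all m ≥ 0.

P[m] = 2^m + 6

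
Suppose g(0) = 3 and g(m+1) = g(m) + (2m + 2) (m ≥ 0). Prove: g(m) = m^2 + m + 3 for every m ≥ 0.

Base case: g(0) = 3, and 0^2 + 0 + 3 = 3.
Assume g(r) = r^2 + r + 3.
Then g(r+1) = g(r) + (2r + 2) = (r^2 + r + 3) + (2r + 2) = r^2 + 3r + 5,
and (r+1)^2 + (r+1) + 3 = r^2 + 3r + 5.
This completes the inductive step, so g(m) = m^2 + m + 3 for all m ≥ 0.

g(m) = m^2 + m + 3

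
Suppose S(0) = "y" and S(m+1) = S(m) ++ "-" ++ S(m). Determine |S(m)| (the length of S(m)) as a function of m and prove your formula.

Claim: |S(m)| = 2^{m+1} − 1.

Base case: |S(0)| = 1, and 2^{0+1} − 1 = 1.
Assume |S(r)| = 2^{r+1} − 1.
Then |S(r+1)| = |S(r)| + 1 + |S(r)| = 2|S(r)| + 1 = 2(2^{r+1} − 1) + 1 = 2^{r+2} − 2 + 1 = 2^{r+2} − 1.
Hence |S(m)| = 2^{m+1} − 1 for every m ≥ 0, by induction.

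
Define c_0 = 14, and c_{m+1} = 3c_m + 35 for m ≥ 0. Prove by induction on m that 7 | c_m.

Base case: c_0 = 14 = 7·2, so 7 | c_0.
Assume 7 | c_k, so c_k = 7t for some integer t.
Then c_{k+1} = 3c_k + 35 = 3·(7t) + 35 = 7(3t + 5), so 7 | c_{k+1}.
Hence 7 | c_m for every m ≥ 0, by induction.

7 | c_m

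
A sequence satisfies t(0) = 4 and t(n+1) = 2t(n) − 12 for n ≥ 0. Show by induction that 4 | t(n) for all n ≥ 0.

Base case: t(0) = 4 = 4·1, so 4 | t(0).
Assume 4 | t(r), so t(r) = 4s for some integer s.
Then t(r+1) = 2t(r) − 12 = 2·(4s) − 12 = 4(2s − 3), so 4 | t(r+1).
So the property holds for r+1, and by induction 4 | t(n) for all n ≥ 0.

4 | t(n)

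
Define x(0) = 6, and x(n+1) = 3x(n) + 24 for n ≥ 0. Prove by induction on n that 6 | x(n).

Base case: x(0) = 6 = 6·1, so 6 | x(0).
Assume 6 | x(k), so x(k) = 6t for some integer t.
Then x(k+1) = 3x(k) + 24 = 3·(6t) + 24 = 6(3t + 4), so 6 | x(k+1).
By induction, 6 | x(n) for all n ≥ 0.

6 | x(n)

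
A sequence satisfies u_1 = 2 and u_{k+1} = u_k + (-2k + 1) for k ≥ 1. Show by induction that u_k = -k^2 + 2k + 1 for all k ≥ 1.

Base case: u_1 = 2, and -1^2 + 2·1 + 1 = 2.
Assume u_r = -r^2 + 2r + 1.
Then u_{r+1} = u_r + (-2r + 1) = (-r^2 + 2r + 1) + (-2r + 1) = -r^2 + 2,
and -(r+1)^2 + 2·(r+1) + 1 = -r^2 + 2.
By induction, u_k = -k^2 + 2k + 1 for all k ≥ 1.

u_k = -k^2 + 2k + 1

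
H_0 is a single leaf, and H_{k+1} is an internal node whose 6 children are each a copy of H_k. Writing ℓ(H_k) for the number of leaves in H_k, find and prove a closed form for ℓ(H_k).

Claim: ℓ(H_k) = 6^k.

Base case: ℓ(H_0) = 1, and 6^0 = 1.
Assume ℓ(H_j) = 6^j.
Then ℓ(H_{j+1}) = 6·ℓ(H_j) = 6·6^j = 6^{j+1}.
Hence ℓ(H_k) = 6^k for every k ≥ 0, by induction.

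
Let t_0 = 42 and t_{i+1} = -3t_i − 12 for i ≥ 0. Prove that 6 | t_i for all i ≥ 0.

Base case: t_0 = 42 = 6·7, so 6 | t_0.
Assume 6 | t_k, so t_k = 6s for some integer s.
Then t_{k+1} = -3t_k − 12 = -3·(6s) − 12 = 6(-3s − 2), so 6 | t_{k+1}.
By induction, 6 | t_i for all i ≥ 0.

6 | t_i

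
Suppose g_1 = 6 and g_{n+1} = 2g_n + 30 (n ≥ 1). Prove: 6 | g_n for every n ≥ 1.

Base case: g_1 = 6 = 6·1, so 6 | g_1.
Assume 6 | g_k, so g_k = 6t for some integer t.
Then g_{k+1} = 2g_k + 30 = 2·(6t) + 30 = 6(2t + 5), so 6 | g_{k+1}.
Hence 6 | g_n for every n ≥ 1, by induction.

6 | g_n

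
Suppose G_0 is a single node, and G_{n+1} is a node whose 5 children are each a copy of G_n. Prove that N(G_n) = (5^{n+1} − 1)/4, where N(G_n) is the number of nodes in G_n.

Base case: N(G_0) = 1, and (5^{0+1} − 1)/4 = 1.
Assume N(G_m) = (5^{m+1} − 1)/4.
Then N(G_{m+1}) = 1 + 5N(G_m) = 1 + 5·(5^{m+1} − 1)/4 = 1 + (5^{m+2} − 5)/4 = (4 + 5^{m+2} − 5)/4 = (5^{m+2} − 1)/4.
By induction, N(G_n) = (5^{n+1} − 1)/4 for all n ≥ 0.

N(G_n) = (5^{n+1} − 1)/4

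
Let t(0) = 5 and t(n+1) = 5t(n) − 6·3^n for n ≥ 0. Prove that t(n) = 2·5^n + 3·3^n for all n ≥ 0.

Base case: t(0) = 5, and 2·5^0 + 3·3^0 = 2 + 3 = 5.
Assume t(j) = 2·5^j + 3·3^j for some j ≥ 0.
Then t(j+1) = 5t(j) − 6·3^j = 5·(2·5^j + 3·3^j) − 6·3^j = 2·5^{j+1} + 15·3^j − 6·3^j = 2·5^{j+1} + 9·3^j = 2·5^{j+1} + 3·3^{j+1}.
This completes the inductive step, so t(n) = 2·5^n + 3·3^n for all n ≥ 0.

t(n) = 2·5^n + 3·3^n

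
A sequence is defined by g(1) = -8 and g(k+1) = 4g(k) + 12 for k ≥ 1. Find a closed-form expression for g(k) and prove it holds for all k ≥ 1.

Claim: g(k) = -4^k − 4.

Base case: g(1) = -8, and -4^1 − 4 = -4 − 4 = -8.
Assume g(r) = -4^r − 4 for some r ≥ 1.
Then g(r+1) = 4g(r) + 12 = 4·(-4^r − 4) + 12 = -4^{r+1} − 16 + 12 = -4^{r+1} − 4.
By induction, g(k) = -4^k − 4 for all k ≥ 1.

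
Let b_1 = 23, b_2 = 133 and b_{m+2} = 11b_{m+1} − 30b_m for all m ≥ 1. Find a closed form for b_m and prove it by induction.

Claim: b_m = 3·6^m + 5^m.

Base cases: b_1 = 23 and 3·6^1 + 5^1 = 23; b_2 = 133 and 3·6^2 + 5^2 = 133.
Assume b_j = 3·6^j + 5^j for all 1 ≤ j ≤ k, where k ≥ 2.
Then b_{k+1} = 11b_k − 30b_{k−1} = 11·(3·6^k + 5^k) − 30·(3·6^{k−1} + 5^{k−1}) = 3·(11·6 − 30)6^{k−1} + (11·5 − 30)5^{k−1} = 108·6^{k−1} + 25·5^{k−1} = 3·6^{k+1} + 5^{k+1}.
By strong induction, b_m = 3·6^m + 5^m for all m ≥ 1.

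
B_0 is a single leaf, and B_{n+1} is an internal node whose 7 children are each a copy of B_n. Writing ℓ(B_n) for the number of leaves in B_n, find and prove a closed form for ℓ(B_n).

Claim: ℓ(B_n) = 7^n.

Base case: ℓ(B_0) = 1, and 7^0 = 1.
Assume ℓ(B_r) = 7^r.
Then ℓ(B_{r+1}) = 7·ℓ(B_r) = 7·7^r = 7^{r+1}.
By induction, ℓ(B_n) = 7^n for all n ≥ 0.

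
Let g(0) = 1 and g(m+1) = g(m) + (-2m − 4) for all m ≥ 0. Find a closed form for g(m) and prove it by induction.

Claim: g(m) = -m^2 − 3m + 1.

Base case: g(0) = 1, and -0^2 − 3·0 + 1 = 1.
Assume g(r) = -r^2 − 3r + 1.
Then g(r+1) = g(r) + (-2r − 4) = (-r^2 − 3r + 1) + (-2r − 4) = -r^2 − 5r − 3,
and -(r+1)^2 − 3·(r+1) + 1 = -r^2 − 5r − 3.
Hence g(m) = -m^2 − 3m + 1 for every m ≥ 0, by induction.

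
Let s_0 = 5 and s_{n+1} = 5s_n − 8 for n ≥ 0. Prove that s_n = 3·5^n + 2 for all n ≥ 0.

Base case: s_0 = 5, and 3·5^0 + 2 = 3 + 2 = 5.
Assume s_k = 3·5^k + 2 for some k ≥ 0.
Then s_{k+1} = 5s_k − 8 = 5·(3·5^k + 2) − 8 = 15·5^k + 10 − 8 = 3·5^{k+1} + 2.
Hence s_n = 3·5^n + 2 for every n ≥ 0, by induction.

s_n = 3·5^n + 2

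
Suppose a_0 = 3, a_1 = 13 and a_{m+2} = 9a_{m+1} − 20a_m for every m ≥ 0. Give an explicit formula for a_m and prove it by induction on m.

Claim: a_m = 5^m + 2·4^m.

Base cases: a_0 = 3 and 5^0 + 2·4^0 = 3; a_1 = 13 and 5^1 + 2·4^1 = 13.
Assume a_j = 5^j + 2·4^j for all 0 ≤ j ≤ r, where r ≥ 1.
Then a_{r+1} = 9a_r − 20a_{r−1} = 9·(5^r + 2·4^r) − 20·(5^{r−1} + 2·4^{r−1}) = (9·5 − 20)5^{r−1} + 2·(9·4 − 20)4^{r−1} = 25·5^{r−1} + 32·4^{r−1} = 5^{r+1} + 2·4^{r+1}.
By strong induction, a_m = 5^m + 2·4^m for all m ≥ 0.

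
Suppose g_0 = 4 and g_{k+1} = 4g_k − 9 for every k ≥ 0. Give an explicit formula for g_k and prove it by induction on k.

Claim: g_k = 4^k + 3.

Base case: g_0 = 4, and 4^0 + 3 = 1 + 3 = 4.
Assume g_j = 4^j + 3 for some j ≥ 0.
Then g_{j+1} = 4g_j − 9 = 4·(4^j + 3) − 9 = 4^{j+1} + 12 − 9 = 4^{j+1} + 3.
Hence g_k = 4^k + 3 for every k ≥ 0, by induction.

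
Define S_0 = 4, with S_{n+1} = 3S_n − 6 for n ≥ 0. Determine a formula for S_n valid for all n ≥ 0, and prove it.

Claim: S_n = 3^n + 3.

Base case: S_0 = 4, and 3^0 + 3 = 1 + 3 = 4.
Assume S_j = 3^j + 3 for some j ≥ 0.
Then S_{j+1} = 3S_j − 6 = 3·(3^j + 3) − 6 = 3^{j+1} + 9 − 6 = 3^{j+1} + 3.
Hence S_n = 3^n + 3 for every n ≥ 0, by induction.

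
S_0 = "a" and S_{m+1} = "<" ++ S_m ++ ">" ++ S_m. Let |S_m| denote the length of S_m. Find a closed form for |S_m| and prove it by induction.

Claim: |S_m| = 3·2^m − 2.

Base case: |S_0| = 1, and 3·2^0 − 2 = 1.
Assume |S_k| = 3·2^k − 2.
Then |S_{k+1}| = 1 + |S_k| + 1 + |S_k| = 2|S_k| + 2 = 2(3·2^k − 2) + 2 = 3·2^{k+1} − 4 + 2 = 3·2^{k+1} − 2.
So the formula holds for k+1, and by induction |S_m| = 3·2^m − 2 for all m ≥ 0.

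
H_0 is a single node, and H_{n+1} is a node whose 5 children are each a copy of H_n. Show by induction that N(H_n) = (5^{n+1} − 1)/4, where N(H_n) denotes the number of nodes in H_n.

Base case: N(H_0) = 1, and (5^{0+1} − 1)/4 = 1.
Assume N(H_j) = (5^{j+1} − 1)/4.
Then N(H_{j+1}) = 1 + 5N(H_j) = 1 + 5·(5^{j+1} − 1)/4 = 1 + (5^{j+2} − 5)/4 = (4 + 5^{j+2} − 5)/4 = (5^{j+2} − 1)/4.
So the formula holds for j+1, and by induction N(H_n) = (5^{n+1} − 1)/4 for all n ≥ 0.

N(H_n) = (5^{n+1} − 1)/4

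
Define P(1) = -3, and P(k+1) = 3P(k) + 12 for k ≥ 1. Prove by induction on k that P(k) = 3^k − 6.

Base case: P(1) = -3, and 3^1 − 6 = 3 − 6 = -3.
Assume P(m) = 3^m − 6 for some m ≥ 1.
Then P(m+1) = 3P(m) + 12 = 3·(3^m − 6) + 12 = 3^{m+1} − 18 + 12 = 3^{m+1} − 6.
So the formula holds for m+1, and by induction P(k) = 3^k − 6 for all k ≥ 1.

P(k) = 3^k − 6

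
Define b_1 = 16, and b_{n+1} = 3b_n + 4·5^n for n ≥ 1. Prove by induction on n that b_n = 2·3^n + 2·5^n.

Base case: b_1 = 16, and 2·3^1 + 2·5^1 = 6 + 10 = 16.
Assume b_k = 2·3^k + 2·5^k for some k ≥ 1.
Then b_{k+1} = 3b_k + 4·5^k = 3·(2·3^k + 2·5^k) + 4·5^k = 2·3^{k+1} + 6·5^k + 4·5^k = 2·3^{k+1} + 10·5^k = 2·3^{k+1} + 2·5^{k+1}.
By induction, b_n = 2·3^n + 2·5^n for all n ≥ 1.

b_n = 2·3^n + 2·5^n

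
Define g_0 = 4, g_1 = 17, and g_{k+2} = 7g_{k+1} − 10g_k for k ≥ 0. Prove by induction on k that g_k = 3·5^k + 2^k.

Base cases: g_0 = 4 and 3·5^0 + 2^0 = 4; g_1 = 17 and 3·5^1 + 2^1 = 17.
Assume g_i = 3·5^i + 2^i for all 0 ≤ i ≤ j, where j ≥ 1.
Then g_{j+1} = 7g_j − 10g_{j−1} = 7·(3·5^j + 2^j) − 10·(3·5^{j−1} + 2^{j−1}) = 3·(7·5 − 10)5^{j−1} + (7·2 − 10)2^{j−1} = 75·5^{j−1} + 4·2^{j−1} = 3·5^{j+1} + 2^{j+1}.
So the formula holds for j+1, and by strong induction g_k = 3·5^k + 2^k for all k ≥ 0.

g_k = 3·5^k + 2^k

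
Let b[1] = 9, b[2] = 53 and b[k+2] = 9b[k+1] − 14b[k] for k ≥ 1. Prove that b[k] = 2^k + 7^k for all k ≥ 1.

Base cases: b[1] = 9 and 2^1 + 7^1 = 9; b[2] = 53 and 2^2 + 7^2 = 53.
Assume b[j] = 2^j + 7^j for all 1 ≤ j ≤ m, where m ≥ 2.
Then b[m+1] = 9b[m] − 14b[m−1] = 9·(2^m + 7^m) − 14·(2^{m−1} + 7^{m−1}) = (9·2 − 14)2^{m−1} + (9·7 − 14)7^{m−1} = 4·2^{m−1} + 49·7^{m−1} = 2^{m+1} + 7^{m+1}.
Hence b[k] = 2^k + 7^k for every k ≥ 1, by strong induction.

b[k] = 2^k + 7^k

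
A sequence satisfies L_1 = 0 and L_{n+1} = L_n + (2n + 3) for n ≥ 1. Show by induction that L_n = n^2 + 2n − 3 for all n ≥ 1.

Base case: L_1 = 0, and 1^2 + 2·1 − 3 = 0.
Assume L_j = j^2 + 2j − 3.
Then L_{j+1} = L_j + (2j + 3) = (j^2 + 2j − 3) + (2j + 3) = j^2 + 4j,
and (j+1)^2 + 2·(j+1) − 3 = j^2 + 4j.
Hence L_n = n^2 + 2n − 3 for every n ≥ 1, by induction.

L_n = n^2 + 2n − 3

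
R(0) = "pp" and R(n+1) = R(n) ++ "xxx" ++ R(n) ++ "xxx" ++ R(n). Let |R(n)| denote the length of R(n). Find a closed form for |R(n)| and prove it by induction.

Claim: |R(n)| = 5·3^n − 3.

Base case: |R(0)| = 2, and 5·3^0 − 3 = 2.
Assume |R(j)| = 5·3^j − 3.
Then |R(j+1)| = 3|R(j)| + 6 = 3(5·3^j − 3) + 6 = 5·3^{j+1} − 9 + 6 = 5·3^{j+1} − 3.
This completes the inductive step, so |R(n)| = 5·3^n − 3 for all n ≥ 0.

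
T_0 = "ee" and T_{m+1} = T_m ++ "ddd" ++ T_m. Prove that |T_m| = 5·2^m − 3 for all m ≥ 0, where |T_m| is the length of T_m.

Base case: |T_0| = 2, and 5·2^0 − 3 = 2.
Assume |T_j| = 5·2^j − 3.
Then |T_{j+1}| = |T_j| + 3 + |T_j| = 2|T_j| + 3 = 2(5·2^j − 3) + 3 = 5·2^{j+1} − 6 + 3 = 5·2^{j+1} − 3.
Hence |T_m| = 5·2^m − 3 for every m ≥ 0, by induction.

|T_m| = 5·2^m − 3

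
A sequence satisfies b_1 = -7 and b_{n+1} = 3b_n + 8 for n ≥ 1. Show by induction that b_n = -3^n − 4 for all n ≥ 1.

Base case: b_1 = -7, and -3^1 − 4 = -3 − 4 = -7.
Assume b_m = -3^m − 4 for some m ≥ 1.
Then b_{m+1} = 3b_m + 8 = 3·(-3^m − 4) + 8 = -3^{m+1} − 12 + 8 = -3^{m+1} − 4.
Hence b_n = -3^n − 4 for every n ≥ 1, by induction.

b_n = -3^n − 4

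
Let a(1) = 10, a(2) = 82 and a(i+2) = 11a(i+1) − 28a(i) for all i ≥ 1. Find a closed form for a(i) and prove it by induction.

Claim: a(i) = -4^i + 2·7^i.

Base cases: a(1) = 10 and -4^1 + 2·7^1 = 10; a(2) = 82 and -4^2 + 2·7^2 = 82.
Assume a(j) = -4^j + 2·7^j for all 1 ≤ j ≤ k, where k ≥ 2.
Then a(k+1) = 11a(k) − 28a(k−1) = 11·(-4^k + 2·7^k) − 28·(-4^{k−1} + 2·7^{k−1}) = -(11·4 − 28)4^{k−1} + 2·(11·7 − 28)7^{k−1} = -16·4^{k−1} + 98·7^{k−1} = -4^{k+1} + 2·7^{k+1}.
So the formula holds for k+1, and by strong induction a(i) = -4^i + 2·7^i for all i ≥ 1.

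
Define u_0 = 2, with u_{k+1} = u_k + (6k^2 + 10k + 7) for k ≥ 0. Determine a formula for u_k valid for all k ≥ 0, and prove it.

Claim: u_k = 2k^3 + 2k^2 + 3k + 2.

Base case: u_0 = 2, and 2·0^3 + 2·0^2 + 3·0 + 2 = 2.
Assume u_r = 2r^3 + 2r^2 + 3r + 2.
Then u_{r+1} = u_r + (6r^2 + 10r + 7) = (2r^3 + 2r^2 + 3r + 2) + (6r^2 + 10r + 7) = 2r^3 + 8r^2 + 13r + 9,
and 2·(r+1)^3 + 2·(r+1)^2 + 3·(r+1) + 2 = 2r^3 + 8r^2 + 13r + 9.
This completes the inductive step, so u_k = 2k^3 + 2k^2 + 3k + 2 for all k ≥ 0.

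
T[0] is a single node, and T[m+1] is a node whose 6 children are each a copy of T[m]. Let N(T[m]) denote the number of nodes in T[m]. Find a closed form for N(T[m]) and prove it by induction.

Claim: N(T[m]) = (6^{m+1} − 1)/5.

Base case: N(T[0]) = 1, and (6^{0+1} − 1)/5 = 1.
Assume N(T[r]) = (6^{r+1} − 1)/5.
Then N(T[r+1]) = 1 + 6N(T[r]) = 1 + 6·(6^{r+1} − 1)/5 = 1 + (6^{r+2} − 6)/5 = (5 + 6^{r+2} − 6)/5 = (6^{r+2} − 1)/5.
By induction, N(T[m]) = (6^{m+1} − 1)/5 for all m ≥ 0.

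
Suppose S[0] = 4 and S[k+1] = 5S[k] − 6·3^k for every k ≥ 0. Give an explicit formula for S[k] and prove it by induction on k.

Claim: S[k] = 5^k + 3·3^k.

Base case: S[0] = 4, and 5^0 + 3·3^0 = 1 + 3 = 4.
Assume S[r] = 5^r + 3·3^r for some r ≥ 0.
Then S[r+1] = 5S[r] − 6·3^r = 5·(5^r + 3·3^r) − 6·3^r = 5^{r+1} + 15·3^r − 6·3^r = 5^{r+1} + 9·3^r = 5^{r+1} + 3·3^{r+1}.
This completes the inductive step, so S[k] = 5^k + 3·3^k for all k ≥ 0.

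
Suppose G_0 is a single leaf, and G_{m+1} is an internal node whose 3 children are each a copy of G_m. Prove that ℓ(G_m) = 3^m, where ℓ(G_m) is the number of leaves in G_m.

Base case: ℓ(G_0) = 1, and 3^0 = 1.
Assume ℓ(G_r) = 3^r.
Then ℓ(G_{r+1}) = 3·ℓ(G_r) = 3·3^r = 3^{r+1}.
So the formula holds for r+1, and by induction ℓ(G_m) = 3^m for all m ≥ 0.

ℓ(G_m) = 3^m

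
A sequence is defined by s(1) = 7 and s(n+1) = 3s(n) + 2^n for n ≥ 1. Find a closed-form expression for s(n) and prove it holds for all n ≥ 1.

Claim: s(n) = 3·3^n − 2^n.

Base case: s(1) = 7, and 3·3^1 − 2^1 = 9 − 2 = 7.
Assume s(k) = 3·3^k − 2^k for some k ≥ 1.
Then s(k+1) = 3s(k) + 2^k = 3·(3·3^k − 2^k) + 2^k = 3·3^{k+1} − 3·2^k + 2^k = 3·3^{k+1} − 2·2^k = 3·3^{k+1} − 2^{k+1}.
Hence s(n) = 3·3^n − 2^n for every n ≥ 1, by induction.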